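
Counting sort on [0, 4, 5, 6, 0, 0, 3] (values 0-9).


Input: [0, 4, 5, 6, 0, 0, 3]
Counts: [3, 0, 0, 1, 1, 1, 1, 0, 0, 0]

Sorted: [0, 0, 0, 3, 4, 5, 6]


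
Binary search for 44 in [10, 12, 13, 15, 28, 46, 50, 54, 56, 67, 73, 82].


Step 1: lo=0, hi=11, mid=5, val=46
Step 2: lo=0, hi=4, mid=2, val=13
Step 3: lo=3, hi=4, mid=3, val=15
Step 4: lo=4, hi=4, mid=4, val=28

Not found


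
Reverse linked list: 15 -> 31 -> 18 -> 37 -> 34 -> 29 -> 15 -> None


Step 1: curr=15, set curr.next=prev(None) | reversed so far: 15
Step 2: curr=31, set curr.next=prev(15) | reversed so far: 31 -> 15
Step 3: curr=18, set curr.next=prev(31) | reversed so far: 18 -> 31 -> 15
Step 4: curr=37, set curr.next=prev(18) | reversed so far: 37 -> 18 -> 31 -> 15
Step 5: curr=34, set curr.next=prev(37) | reversed so far: 34 -> 37 -> 18 -> 31 -> 15
Step 6: curr=29, set curr.next=prev(34) | reversed so far: 29 -> 34 -> 37 -> 18 -> 31 -> 15
Step 7: curr=15, set curr.next=prev(29) | reversed so far: 15 -> 29 -> 34 -> 37 -> 18 -> 31 -> 15

15 -> 29 -> 34 -> 37 -> 18 -> 31 -> 15 -> None


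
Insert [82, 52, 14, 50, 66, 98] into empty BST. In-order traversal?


Insert 82: root
Insert 52: L from 82
Insert 14: L from 82 -> L from 52
Insert 50: L from 82 -> L from 52 -> R from 14
Insert 66: L from 82 -> R from 52
Insert 98: R from 82

In-order: [14, 50, 52, 66, 82, 98]


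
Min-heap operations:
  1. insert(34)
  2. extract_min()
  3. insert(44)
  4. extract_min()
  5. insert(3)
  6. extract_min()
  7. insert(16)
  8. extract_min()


insert(34) -> [34]
extract_min()->34, []
insert(44) -> [44]
extract_min()->44, []
insert(3) -> [3]
extract_min()->3, []
insert(16) -> [16]
extract_min()->16, []

Final heap: []


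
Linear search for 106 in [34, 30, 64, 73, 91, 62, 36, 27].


i=0: 34!=106
i=1: 30!=106
i=2: 64!=106
i=3: 73!=106
i=4: 91!=106
i=5: 62!=106
i=6: 36!=106
i=7: 27!=106

Not found, 8 comps


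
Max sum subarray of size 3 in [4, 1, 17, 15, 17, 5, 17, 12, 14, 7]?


[0:3]: 22
[1:4]: 33
[2:5]: 49
[3:6]: 37
[4:7]: 39
[5:8]: 34
[6:9]: 43
[7:10]: 33

Max: 49 at [2:5]


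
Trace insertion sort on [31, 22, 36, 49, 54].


Initial: [31, 22, 36, 49, 54]
Insert 22: [22, 31, 36, 49, 54]
Insert 36: [22, 31, 36, 49, 54]
Insert 49: [22, 31, 36, 49, 54]
Insert 54: [22, 31, 36, 49, 54]

Sorted: [22, 31, 36, 49, 54]


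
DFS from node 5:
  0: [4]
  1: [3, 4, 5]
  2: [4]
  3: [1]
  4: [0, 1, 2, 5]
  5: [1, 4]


Visit 5, push [4, 1]
Visit 1, push [4, 3]
Visit 3, push []
Visit 4, push [2, 0]
Visit 0, push []
Visit 2, push []

DFS order: [5, 1, 3, 4, 0, 2]


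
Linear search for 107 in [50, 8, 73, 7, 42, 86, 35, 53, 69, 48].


i=0: 50!=107
i=1: 8!=107
i=2: 73!=107
i=3: 7!=107
i=4: 42!=107
i=5: 86!=107
i=6: 35!=107
i=7: 53!=107
i=8: 69!=107
i=9: 48!=107

Not found, 10 comps


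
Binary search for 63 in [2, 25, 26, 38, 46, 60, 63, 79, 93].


Step 1: lo=0, hi=8, mid=4, val=46
Step 2: lo=5, hi=8, mid=6, val=63

Found at index 6


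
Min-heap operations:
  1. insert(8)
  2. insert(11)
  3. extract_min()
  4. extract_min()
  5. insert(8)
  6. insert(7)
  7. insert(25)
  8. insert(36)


insert(8) -> [8]
insert(11) -> [8, 11]
extract_min()->8, [11]
extract_min()->11, []
insert(8) -> [8]
insert(7) -> [7, 8]
insert(25) -> [7, 8, 25]
insert(36) -> [7, 8, 25, 36]

Final heap: [7, 8, 25, 36]


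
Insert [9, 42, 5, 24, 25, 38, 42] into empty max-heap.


Insert 9: [9]
Insert 42: [42, 9]
Insert 5: [42, 9, 5]
Insert 24: [42, 24, 5, 9]
Insert 25: [42, 25, 5, 9, 24]
Insert 38: [42, 25, 38, 9, 24, 5]
Insert 42: [42, 25, 42, 9, 24, 5, 38]

Final heap: [42, 25, 42, 9, 24, 5, 38]


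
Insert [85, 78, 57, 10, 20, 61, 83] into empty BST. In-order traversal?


Insert 85: root
Insert 78: L from 85
Insert 57: L from 85 -> L from 78
Insert 10: L from 85 -> L from 78 -> L from 57
Insert 20: L from 85 -> L from 78 -> L from 57 -> R from 10
Insert 61: L from 85 -> L from 78 -> R from 57
Insert 83: L from 85 -> R from 78

In-order: [10, 20, 57, 61, 78, 83, 85]


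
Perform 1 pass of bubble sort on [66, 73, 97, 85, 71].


Initial: [66, 73, 97, 85, 71]
Pass 1: [66, 73, 85, 71, 97] (2 swaps)

After 1 pass: [66, 73, 85, 71, 97]


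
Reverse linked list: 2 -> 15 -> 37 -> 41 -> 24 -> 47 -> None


Step 1: curr=2, set curr.next=prev(None) | reversed so far: 2
Step 2: curr=15, set curr.next=prev(2) | reversed so far: 15 -> 2
Step 3: curr=37, set curr.next=prev(15) | reversed so far: 37 -> 15 -> 2
Step 4: curr=41, set curr.next=prev(37) | reversed so far: 41 -> 37 -> 15 -> 2
Step 5: curr=24, set curr.next=prev(41) | reversed so far: 24 -> 41 -> 37 -> 15 -> 2
Step 6: curr=47, set curr.next=prev(24) | reversed so far: 47 -> 24 -> 41 -> 37 -> 15 -> 2

47 -> 24 -> 41 -> 37 -> 15 -> 2 -> None


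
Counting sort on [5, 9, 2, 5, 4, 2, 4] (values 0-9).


Input: [5, 9, 2, 5, 4, 2, 4]
Counts: [0, 0, 2, 0, 2, 2, 0, 0, 0, 1]

Sorted: [2, 2, 4, 4, 5, 5, 9]


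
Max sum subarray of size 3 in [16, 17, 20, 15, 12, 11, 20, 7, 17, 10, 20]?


[0:3]: 53
[1:4]: 52
[2:5]: 47
[3:6]: 38
[4:7]: 43
[5:8]: 38
[6:9]: 44
[7:10]: 34
[8:11]: 47

Max: 53 at [0:3]


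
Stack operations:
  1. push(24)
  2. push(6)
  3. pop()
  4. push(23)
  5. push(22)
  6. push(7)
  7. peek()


push(24) -> [24]
push(6) -> [24, 6]
pop()->6, [24]
push(23) -> [24, 23]
push(22) -> [24, 23, 22]
push(7) -> [24, 23, 22, 7]
peek()->7

Final stack: [24, 23, 22, 7]


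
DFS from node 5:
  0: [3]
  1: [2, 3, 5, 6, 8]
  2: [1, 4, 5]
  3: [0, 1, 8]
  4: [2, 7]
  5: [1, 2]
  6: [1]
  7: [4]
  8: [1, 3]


Visit 5, push [2, 1]
Visit 1, push [8, 6, 3, 2]
Visit 2, push [4]
Visit 4, push [7]
Visit 7, push []
Visit 3, push [8, 0]
Visit 0, push []
Visit 8, push []
Visit 6, push []

DFS order: [5, 1, 2, 4, 7, 3, 0, 8, 6]


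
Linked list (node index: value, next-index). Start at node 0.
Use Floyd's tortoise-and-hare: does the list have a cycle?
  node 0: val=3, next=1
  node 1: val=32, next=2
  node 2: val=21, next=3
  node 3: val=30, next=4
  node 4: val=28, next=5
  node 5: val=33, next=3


Floyd's tortoise (slow, +1) and hare (fast, +2):
  init: slow=0, fast=0
  step 1: slow=1, fast=2
  step 2: slow=2, fast=4
  step 3: slow=3, fast=3
  slow == fast at node 3: cycle detected

Cycle: yes


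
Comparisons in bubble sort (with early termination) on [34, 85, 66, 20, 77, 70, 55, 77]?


Algorithm: bubble sort (with early termination)
Input: [34, 85, 66, 20, 77, 70, 55, 77]
Sorted: [20, 34, 55, 66, 70, 77, 77, 85]

25


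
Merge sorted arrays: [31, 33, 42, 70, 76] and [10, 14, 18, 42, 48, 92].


Take 10 from B
Take 14 from B
Take 18 from B
Take 31 from A
Take 33 from A
Take 42 from A
Take 42 from B
Take 48 from B
Take 70 from A
Take 76 from A

Merged: [10, 14, 18, 31, 33, 42, 42, 48, 70, 76, 92]


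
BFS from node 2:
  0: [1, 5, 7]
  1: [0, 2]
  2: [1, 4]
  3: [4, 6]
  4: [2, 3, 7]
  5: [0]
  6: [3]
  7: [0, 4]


Visit 2, enqueue [1, 4]
Visit 1, enqueue [0]
Visit 4, enqueue [3, 7]
Visit 0, enqueue [5]
Visit 3, enqueue [6]
Visit 7, enqueue []
Visit 5, enqueue []
Visit 6, enqueue []

BFS order: [2, 1, 4, 0, 3, 7, 5, 6]


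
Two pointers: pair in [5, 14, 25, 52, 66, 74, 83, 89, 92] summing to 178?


lo=0(5)+hi=8(92)=97
lo=1(14)+hi=8(92)=106
lo=2(25)+hi=8(92)=117
lo=3(52)+hi=8(92)=144
lo=4(66)+hi=8(92)=158
lo=5(74)+hi=8(92)=166
lo=6(83)+hi=8(92)=175
lo=7(89)+hi=8(92)=181

No pair found


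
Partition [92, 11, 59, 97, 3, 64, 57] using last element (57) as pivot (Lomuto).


Pivot: 57
  11 <= 57: swap -> [11, 92, 59, 97, 3, 64, 57]
  3 <= 57: swap -> [11, 3, 59, 97, 92, 64, 57]
Place pivot at 2: [11, 3, 57, 97, 92, 64, 59]

Partitioned: [11, 3, 57, 97, 92, 64, 59]


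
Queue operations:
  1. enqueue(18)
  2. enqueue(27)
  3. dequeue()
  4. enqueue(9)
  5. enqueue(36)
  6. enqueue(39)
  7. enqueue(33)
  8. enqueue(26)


enqueue(18) -> [18]
enqueue(27) -> [18, 27]
dequeue()->18, [27]
enqueue(9) -> [27, 9]
enqueue(36) -> [27, 9, 36]
enqueue(39) -> [27, 9, 36, 39]
enqueue(33) -> [27, 9, 36, 39, 33]
enqueue(26) -> [27, 9, 36, 39, 33, 26]

Final queue: [27, 9, 36, 39, 33, 26]


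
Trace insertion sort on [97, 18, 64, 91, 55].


Initial: [97, 18, 64, 91, 55]
Insert 18: [18, 97, 64, 91, 55]
Insert 64: [18, 64, 97, 91, 55]
Insert 91: [18, 64, 91, 97, 55]
Insert 55: [18, 55, 64, 91, 97]

Sorted: [18, 55, 64, 91, 97]


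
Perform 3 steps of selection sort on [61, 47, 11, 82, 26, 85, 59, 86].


Initial: [61, 47, 11, 82, 26, 85, 59, 86]
Step 1: min=11 at 2
  Swap: [11, 47, 61, 82, 26, 85, 59, 86]
Step 2: min=26 at 4
  Swap: [11, 26, 61, 82, 47, 85, 59, 86]
Step 3: min=47 at 4
  Swap: [11, 26, 47, 82, 61, 85, 59, 86]

After 3 steps: [11, 26, 47, 82, 61, 85, 59, 86]


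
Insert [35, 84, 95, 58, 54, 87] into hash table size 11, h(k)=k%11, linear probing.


Insert 35: h=2 -> slot 2
Insert 84: h=7 -> slot 7
Insert 95: h=7, 1 probes -> slot 8
Insert 58: h=3 -> slot 3
Insert 54: h=10 -> slot 10
Insert 87: h=10, 1 probes -> slot 0

Table: [87, None, 35, 58, None, None, None, 84, 95, None, 54]


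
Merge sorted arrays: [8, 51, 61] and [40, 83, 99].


Take 8 from A
Take 40 from B
Take 51 from A
Take 61 from A

Merged: [8, 40, 51, 61, 83, 99]


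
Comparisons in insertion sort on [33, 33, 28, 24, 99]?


Algorithm: insertion sort
Input: [33, 33, 28, 24, 99]
Sorted: [24, 28, 33, 33, 99]

7


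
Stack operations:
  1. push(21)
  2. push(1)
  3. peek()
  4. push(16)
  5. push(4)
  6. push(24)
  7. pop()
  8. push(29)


push(21) -> [21]
push(1) -> [21, 1]
peek()->1
push(16) -> [21, 1, 16]
push(4) -> [21, 1, 16, 4]
push(24) -> [21, 1, 16, 4, 24]
pop()->24, [21, 1, 16, 4]
push(29) -> [21, 1, 16, 4, 29]

Final stack: [21, 1, 16, 4, 29]


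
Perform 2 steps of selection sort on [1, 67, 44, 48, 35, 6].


Initial: [1, 67, 44, 48, 35, 6]
Step 1: min=1 at 0
  Swap: [1, 67, 44, 48, 35, 6]
Step 2: min=6 at 5
  Swap: [1, 6, 44, 48, 35, 67]

After 2 steps: [1, 6, 44, 48, 35, 67]


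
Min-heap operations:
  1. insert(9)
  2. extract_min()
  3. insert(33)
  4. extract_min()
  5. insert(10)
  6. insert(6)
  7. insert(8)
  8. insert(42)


insert(9) -> [9]
extract_min()->9, []
insert(33) -> [33]
extract_min()->33, []
insert(10) -> [10]
insert(6) -> [6, 10]
insert(8) -> [6, 10, 8]
insert(42) -> [6, 10, 8, 42]

Final heap: [6, 10, 8, 42]


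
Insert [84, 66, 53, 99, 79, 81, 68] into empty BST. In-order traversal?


Insert 84: root
Insert 66: L from 84
Insert 53: L from 84 -> L from 66
Insert 99: R from 84
Insert 79: L from 84 -> R from 66
Insert 81: L from 84 -> R from 66 -> R from 79
Insert 68: L from 84 -> R from 66 -> L from 79

In-order: [53, 66, 68, 79, 81, 84, 99]


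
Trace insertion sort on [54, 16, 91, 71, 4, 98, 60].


Initial: [54, 16, 91, 71, 4, 98, 60]
Insert 16: [16, 54, 91, 71, 4, 98, 60]
Insert 91: [16, 54, 91, 71, 4, 98, 60]
Insert 71: [16, 54, 71, 91, 4, 98, 60]
Insert 4: [4, 16, 54, 71, 91, 98, 60]
Insert 98: [4, 16, 54, 71, 91, 98, 60]
Insert 60: [4, 16, 54, 60, 71, 91, 98]

Sorted: [4, 16, 54, 60, 71, 91, 98]


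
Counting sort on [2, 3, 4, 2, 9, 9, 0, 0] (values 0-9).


Input: [2, 3, 4, 2, 9, 9, 0, 0]
Counts: [2, 0, 2, 1, 1, 0, 0, 0, 0, 2]

Sorted: [0, 0, 2, 2, 3, 4, 9, 9]


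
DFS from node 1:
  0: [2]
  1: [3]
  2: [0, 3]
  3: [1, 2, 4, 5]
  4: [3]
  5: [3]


Visit 1, push [3]
Visit 3, push [5, 4, 2]
Visit 2, push [0]
Visit 0, push []
Visit 4, push []
Visit 5, push []

DFS order: [1, 3, 2, 0, 4, 5]


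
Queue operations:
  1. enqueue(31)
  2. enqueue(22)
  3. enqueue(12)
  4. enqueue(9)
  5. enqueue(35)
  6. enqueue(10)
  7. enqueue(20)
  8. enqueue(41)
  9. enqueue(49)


enqueue(31) -> [31]
enqueue(22) -> [31, 22]
enqueue(12) -> [31, 22, 12]
enqueue(9) -> [31, 22, 12, 9]
enqueue(35) -> [31, 22, 12, 9, 35]
enqueue(10) -> [31, 22, 12, 9, 35, 10]
enqueue(20) -> [31, 22, 12, 9, 35, 10, 20]
enqueue(41) -> [31, 22, 12, 9, 35, 10, 20, 41]
enqueue(49) -> [31, 22, 12, 9, 35, 10, 20, 41, 49]

Final queue: [31, 22, 12, 9, 35, 10, 20, 41, 49]


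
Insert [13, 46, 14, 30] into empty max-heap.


Insert 13: [13]
Insert 46: [46, 13]
Insert 14: [46, 13, 14]
Insert 30: [46, 30, 14, 13]

Final heap: [46, 30, 14, 13]


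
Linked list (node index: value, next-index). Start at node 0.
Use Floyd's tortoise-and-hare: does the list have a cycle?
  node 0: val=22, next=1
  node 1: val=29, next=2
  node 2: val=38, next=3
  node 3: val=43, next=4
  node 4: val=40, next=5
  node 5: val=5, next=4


Floyd's tortoise (slow, +1) and hare (fast, +2):
  init: slow=0, fast=0
  step 1: slow=1, fast=2
  step 2: slow=2, fast=4
  step 3: slow=3, fast=4
  step 4: slow=4, fast=4
  slow == fast at node 4: cycle detected

Cycle: yes


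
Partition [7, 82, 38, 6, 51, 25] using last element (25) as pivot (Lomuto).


Pivot: 25
  7 <= 25: advance i (no swap)
  6 <= 25: swap -> [7, 6, 38, 82, 51, 25]
Place pivot at 2: [7, 6, 25, 82, 51, 38]

Partitioned: [7, 6, 25, 82, 51, 38]


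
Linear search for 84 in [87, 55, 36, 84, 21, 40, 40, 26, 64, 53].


i=0: 87!=84
i=1: 55!=84
i=2: 36!=84
i=3: 84==84 found!

Found at 3, 4 comps


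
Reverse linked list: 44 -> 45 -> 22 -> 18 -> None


Step 1: curr=44, set curr.next=prev(None) | reversed so far: 44
Step 2: curr=45, set curr.next=prev(44) | reversed so far: 45 -> 44
Step 3: curr=22, set curr.next=prev(45) | reversed so far: 22 -> 45 -> 44
Step 4: curr=18, set curr.next=prev(22) | reversed so far: 18 -> 22 -> 45 -> 44

18 -> 22 -> 45 -> 44 -> None


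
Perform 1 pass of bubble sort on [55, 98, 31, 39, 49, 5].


Initial: [55, 98, 31, 39, 49, 5]
Pass 1: [55, 31, 39, 49, 5, 98] (4 swaps)

After 1 pass: [55, 31, 39, 49, 5, 98]


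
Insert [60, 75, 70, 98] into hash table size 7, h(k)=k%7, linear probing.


Insert 60: h=4 -> slot 4
Insert 75: h=5 -> slot 5
Insert 70: h=0 -> slot 0
Insert 98: h=0, 1 probes -> slot 1

Table: [70, 98, None, None, 60, 75, None]


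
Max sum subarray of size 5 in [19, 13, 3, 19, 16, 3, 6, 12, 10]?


[0:5]: 70
[1:6]: 54
[2:7]: 47
[3:8]: 56
[4:9]: 47

Max: 70 at [0:5]


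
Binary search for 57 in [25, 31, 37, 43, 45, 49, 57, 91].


Step 1: lo=0, hi=7, mid=3, val=43
Step 2: lo=4, hi=7, mid=5, val=49
Step 3: lo=6, hi=7, mid=6, val=57

Found at index 6


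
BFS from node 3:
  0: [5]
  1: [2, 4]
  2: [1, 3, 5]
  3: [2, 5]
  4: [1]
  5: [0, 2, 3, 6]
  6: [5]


Visit 3, enqueue [2, 5]
Visit 2, enqueue [1]
Visit 5, enqueue [0, 6]
Visit 1, enqueue [4]
Visit 0, enqueue []
Visit 6, enqueue []
Visit 4, enqueue []

BFS order: [3, 2, 5, 1, 0, 6, 4]


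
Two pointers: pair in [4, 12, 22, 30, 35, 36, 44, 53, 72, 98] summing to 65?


lo=0(4)+hi=9(98)=102
lo=0(4)+hi=8(72)=76
lo=0(4)+hi=7(53)=57
lo=1(12)+hi=7(53)=65

Yes: 12+53=65


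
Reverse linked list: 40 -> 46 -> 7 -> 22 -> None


Step 1: curr=40, set curr.next=prev(None) | reversed so far: 40
Step 2: curr=46, set curr.next=prev(40) | reversed so far: 46 -> 40
Step 3: curr=7, set curr.next=prev(46) | reversed so far: 7 -> 46 -> 40
Step 4: curr=22, set curr.next=prev(7) | reversed so far: 22 -> 7 -> 46 -> 40

22 -> 7 -> 46 -> 40 -> None


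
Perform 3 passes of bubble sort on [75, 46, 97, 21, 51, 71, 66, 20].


Initial: [75, 46, 97, 21, 51, 71, 66, 20]
Pass 1: [46, 75, 21, 51, 71, 66, 20, 97] (6 swaps)
Pass 2: [46, 21, 51, 71, 66, 20, 75, 97] (5 swaps)
Pass 3: [21, 46, 51, 66, 20, 71, 75, 97] (3 swaps)

After 3 passes: [21, 46, 51, 66, 20, 71, 75, 97]


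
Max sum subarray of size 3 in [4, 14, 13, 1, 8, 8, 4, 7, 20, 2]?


[0:3]: 31
[1:4]: 28
[2:5]: 22
[3:6]: 17
[4:7]: 20
[5:8]: 19
[6:9]: 31
[7:10]: 29

Max: 31 at [0:3]


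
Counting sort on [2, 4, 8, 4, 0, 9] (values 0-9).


Input: [2, 4, 8, 4, 0, 9]
Counts: [1, 0, 1, 0, 2, 0, 0, 0, 1, 1]

Sorted: [0, 2, 4, 4, 8, 9]


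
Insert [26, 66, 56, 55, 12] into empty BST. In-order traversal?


Insert 26: root
Insert 66: R from 26
Insert 56: R from 26 -> L from 66
Insert 55: R from 26 -> L from 66 -> L from 56
Insert 12: L from 26

In-order: [12, 26, 55, 56, 66]


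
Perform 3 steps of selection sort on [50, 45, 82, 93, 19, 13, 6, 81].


Initial: [50, 45, 82, 93, 19, 13, 6, 81]
Step 1: min=6 at 6
  Swap: [6, 45, 82, 93, 19, 13, 50, 81]
Step 2: min=13 at 5
  Swap: [6, 13, 82, 93, 19, 45, 50, 81]
Step 3: min=19 at 4
  Swap: [6, 13, 19, 93, 82, 45, 50, 81]

After 3 steps: [6, 13, 19, 93, 82, 45, 50, 81]


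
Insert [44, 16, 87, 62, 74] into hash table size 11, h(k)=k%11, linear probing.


Insert 44: h=0 -> slot 0
Insert 16: h=5 -> slot 5
Insert 87: h=10 -> slot 10
Insert 62: h=7 -> slot 7
Insert 74: h=8 -> slot 8

Table: [44, None, None, None, None, 16, None, 62, 74, None, 87]


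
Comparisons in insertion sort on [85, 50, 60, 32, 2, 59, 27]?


Algorithm: insertion sort
Input: [85, 50, 60, 32, 2, 59, 27]
Sorted: [2, 27, 32, 50, 59, 60, 85]

19


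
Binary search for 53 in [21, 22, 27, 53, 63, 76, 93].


Step 1: lo=0, hi=6, mid=3, val=53

Found at index 3


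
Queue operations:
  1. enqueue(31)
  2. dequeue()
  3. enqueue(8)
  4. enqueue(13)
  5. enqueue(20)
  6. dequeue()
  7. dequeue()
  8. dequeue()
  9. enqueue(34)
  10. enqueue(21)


enqueue(31) -> [31]
dequeue()->31, []
enqueue(8) -> [8]
enqueue(13) -> [8, 13]
enqueue(20) -> [8, 13, 20]
dequeue()->8, [13, 20]
dequeue()->13, [20]
dequeue()->20, []
enqueue(34) -> [34]
enqueue(21) -> [34, 21]

Final queue: [34, 21]


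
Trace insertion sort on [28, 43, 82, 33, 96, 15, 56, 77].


Initial: [28, 43, 82, 33, 96, 15, 56, 77]
Insert 43: [28, 43, 82, 33, 96, 15, 56, 77]
Insert 82: [28, 43, 82, 33, 96, 15, 56, 77]
Insert 33: [28, 33, 43, 82, 96, 15, 56, 77]
Insert 96: [28, 33, 43, 82, 96, 15, 56, 77]
Insert 15: [15, 28, 33, 43, 82, 96, 56, 77]
Insert 56: [15, 28, 33, 43, 56, 82, 96, 77]
Insert 77: [15, 28, 33, 43, 56, 77, 82, 96]

Sorted: [15, 28, 33, 43, 56, 77, 82, 96]


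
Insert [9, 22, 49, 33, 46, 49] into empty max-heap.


Insert 9: [9]
Insert 22: [22, 9]
Insert 49: [49, 9, 22]
Insert 33: [49, 33, 22, 9]
Insert 46: [49, 46, 22, 9, 33]
Insert 49: [49, 46, 49, 9, 33, 22]

Final heap: [49, 46, 49, 9, 33, 22]


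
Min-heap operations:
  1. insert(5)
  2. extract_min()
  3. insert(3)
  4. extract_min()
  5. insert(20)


insert(5) -> [5]
extract_min()->5, []
insert(3) -> [3]
extract_min()->3, []
insert(20) -> [20]

Final heap: [20]


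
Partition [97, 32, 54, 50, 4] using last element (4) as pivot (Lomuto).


Pivot: 4
Place pivot at 0: [4, 32, 54, 50, 97]

Partitioned: [4, 32, 54, 50, 97]


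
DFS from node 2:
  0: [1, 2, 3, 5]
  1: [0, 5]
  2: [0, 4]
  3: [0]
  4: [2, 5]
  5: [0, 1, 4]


Visit 2, push [4, 0]
Visit 0, push [5, 3, 1]
Visit 1, push [5]
Visit 5, push [4]
Visit 4, push []
Visit 3, push []

DFS order: [2, 0, 1, 5, 4, 3]


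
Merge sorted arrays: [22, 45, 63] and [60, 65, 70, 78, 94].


Take 22 from A
Take 45 from A
Take 60 from B
Take 63 from A

Merged: [22, 45, 60, 63, 65, 70, 78, 94]


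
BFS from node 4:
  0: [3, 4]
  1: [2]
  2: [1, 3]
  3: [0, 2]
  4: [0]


Visit 4, enqueue [0]
Visit 0, enqueue [3]
Visit 3, enqueue [2]
Visit 2, enqueue [1]
Visit 1, enqueue []

BFS order: [4, 0, 3, 2, 1]


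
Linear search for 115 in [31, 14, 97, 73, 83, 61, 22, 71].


i=0: 31!=115
i=1: 14!=115
i=2: 97!=115
i=3: 73!=115
i=4: 83!=115
i=5: 61!=115
i=6: 22!=115
i=7: 71!=115

Not found, 8 comps


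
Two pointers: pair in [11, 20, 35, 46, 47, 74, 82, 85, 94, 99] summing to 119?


lo=0(11)+hi=9(99)=110
lo=1(20)+hi=9(99)=119

Yes: 20+99=119


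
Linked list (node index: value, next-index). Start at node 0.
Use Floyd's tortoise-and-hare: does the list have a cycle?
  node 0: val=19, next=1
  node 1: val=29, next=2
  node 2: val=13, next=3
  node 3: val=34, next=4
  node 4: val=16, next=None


Floyd's tortoise (slow, +1) and hare (fast, +2):
  init: slow=0, fast=0
  step 1: slow=1, fast=2
  step 2: slow=2, fast=4
  step 3: fast -> None, no cycle

Cycle: no


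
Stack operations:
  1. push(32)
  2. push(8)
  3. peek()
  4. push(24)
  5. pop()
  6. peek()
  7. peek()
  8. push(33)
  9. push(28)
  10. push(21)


push(32) -> [32]
push(8) -> [32, 8]
peek()->8
push(24) -> [32, 8, 24]
pop()->24, [32, 8]
peek()->8
peek()->8
push(33) -> [32, 8, 33]
push(28) -> [32, 8, 33, 28]
push(21) -> [32, 8, 33, 28, 21]

Final stack: [32, 8, 33, 28, 21]


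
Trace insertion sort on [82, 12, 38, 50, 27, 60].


Initial: [82, 12, 38, 50, 27, 60]
Insert 12: [12, 82, 38, 50, 27, 60]
Insert 38: [12, 38, 82, 50, 27, 60]
Insert 50: [12, 38, 50, 82, 27, 60]
Insert 27: [12, 27, 38, 50, 82, 60]
Insert 60: [12, 27, 38, 50, 60, 82]

Sorted: [12, 27, 38, 50, 60, 82]


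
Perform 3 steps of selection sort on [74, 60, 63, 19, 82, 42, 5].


Initial: [74, 60, 63, 19, 82, 42, 5]
Step 1: min=5 at 6
  Swap: [5, 60, 63, 19, 82, 42, 74]
Step 2: min=19 at 3
  Swap: [5, 19, 63, 60, 82, 42, 74]
Step 3: min=42 at 5
  Swap: [5, 19, 42, 60, 82, 63, 74]

After 3 steps: [5, 19, 42, 60, 82, 63, 74]


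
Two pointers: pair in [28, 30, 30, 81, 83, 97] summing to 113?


lo=0(28)+hi=5(97)=125
lo=0(28)+hi=4(83)=111
lo=1(30)+hi=4(83)=113

Yes: 30+83=113


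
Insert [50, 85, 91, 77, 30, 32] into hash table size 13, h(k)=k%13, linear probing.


Insert 50: h=11 -> slot 11
Insert 85: h=7 -> slot 7
Insert 91: h=0 -> slot 0
Insert 77: h=12 -> slot 12
Insert 30: h=4 -> slot 4
Insert 32: h=6 -> slot 6

Table: [91, None, None, None, 30, None, 32, 85, None, None, None, 50, 77]


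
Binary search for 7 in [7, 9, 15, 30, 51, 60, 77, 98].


Step 1: lo=0, hi=7, mid=3, val=30
Step 2: lo=0, hi=2, mid=1, val=9
Step 3: lo=0, hi=0, mid=0, val=7

Found at index 0


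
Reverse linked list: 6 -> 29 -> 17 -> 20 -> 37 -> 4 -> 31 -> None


Step 1: curr=6, set curr.next=prev(None) | reversed so far: 6
Step 2: curr=29, set curr.next=prev(6) | reversed so far: 29 -> 6
Step 3: curr=17, set curr.next=prev(29) | reversed so far: 17 -> 29 -> 6
Step 4: curr=20, set curr.next=prev(17) | reversed so far: 20 -> 17 -> 29 -> 6
Step 5: curr=37, set curr.next=prev(20) | reversed so far: 37 -> 20 -> 17 -> 29 -> 6
Step 6: curr=4, set curr.next=prev(37) | reversed so far: 4 -> 37 -> 20 -> 17 -> 29 -> 6
Step 7: curr=31, set curr.next=prev(4) | reversed so far: 31 -> 4 -> 37 -> 20 -> 17 -> 29 -> 6

31 -> 4 -> 37 -> 20 -> 17 -> 29 -> 6 -> None


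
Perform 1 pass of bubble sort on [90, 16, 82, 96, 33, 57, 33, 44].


Initial: [90, 16, 82, 96, 33, 57, 33, 44]
Pass 1: [16, 82, 90, 33, 57, 33, 44, 96] (6 swaps)

After 1 pass: [16, 82, 90, 33, 57, 33, 44, 96]


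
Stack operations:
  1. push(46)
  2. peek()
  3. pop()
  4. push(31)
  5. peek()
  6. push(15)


push(46) -> [46]
peek()->46
pop()->46, []
push(31) -> [31]
peek()->31
push(15) -> [31, 15]

Final stack: [31, 15]


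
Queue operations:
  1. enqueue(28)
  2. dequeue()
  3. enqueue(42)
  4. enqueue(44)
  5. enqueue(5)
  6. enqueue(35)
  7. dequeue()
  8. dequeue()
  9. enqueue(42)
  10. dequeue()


enqueue(28) -> [28]
dequeue()->28, []
enqueue(42) -> [42]
enqueue(44) -> [42, 44]
enqueue(5) -> [42, 44, 5]
enqueue(35) -> [42, 44, 5, 35]
dequeue()->42, [44, 5, 35]
dequeue()->44, [5, 35]
enqueue(42) -> [5, 35, 42]
dequeue()->5, [35, 42]

Final queue: [35, 42]


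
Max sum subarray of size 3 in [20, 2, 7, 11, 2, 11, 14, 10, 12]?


[0:3]: 29
[1:4]: 20
[2:5]: 20
[3:6]: 24
[4:7]: 27
[5:8]: 35
[6:9]: 36

Max: 36 at [6:9]


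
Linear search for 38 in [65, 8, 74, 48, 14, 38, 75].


i=0: 65!=38
i=1: 8!=38
i=2: 74!=38
i=3: 48!=38
i=4: 14!=38
i=5: 38==38 found!

Found at 5, 6 comps


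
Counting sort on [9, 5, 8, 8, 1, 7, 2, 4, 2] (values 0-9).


Input: [9, 5, 8, 8, 1, 7, 2, 4, 2]
Counts: [0, 1, 2, 0, 1, 1, 0, 1, 2, 1]

Sorted: [1, 2, 2, 4, 5, 7, 8, 8, 9]


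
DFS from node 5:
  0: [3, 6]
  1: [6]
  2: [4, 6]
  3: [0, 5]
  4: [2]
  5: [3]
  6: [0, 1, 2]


Visit 5, push [3]
Visit 3, push [0]
Visit 0, push [6]
Visit 6, push [2, 1]
Visit 1, push []
Visit 2, push [4]
Visit 4, push []

DFS order: [5, 3, 0, 6, 1, 2, 4]


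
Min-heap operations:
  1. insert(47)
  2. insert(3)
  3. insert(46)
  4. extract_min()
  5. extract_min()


insert(47) -> [47]
insert(3) -> [3, 47]
insert(46) -> [3, 47, 46]
extract_min()->3, [46, 47]
extract_min()->46, [47]

Final heap: [47]


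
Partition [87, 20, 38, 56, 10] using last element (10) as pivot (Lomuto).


Pivot: 10
Place pivot at 0: [10, 20, 38, 56, 87]

Partitioned: [10, 20, 38, 56, 87]


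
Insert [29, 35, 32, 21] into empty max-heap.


Insert 29: [29]
Insert 35: [35, 29]
Insert 32: [35, 29, 32]
Insert 21: [35, 29, 32, 21]

Final heap: [35, 29, 32, 21]


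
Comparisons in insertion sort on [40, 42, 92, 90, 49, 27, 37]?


Algorithm: insertion sort
Input: [40, 42, 92, 90, 49, 27, 37]
Sorted: [27, 37, 40, 42, 49, 90, 92]

18


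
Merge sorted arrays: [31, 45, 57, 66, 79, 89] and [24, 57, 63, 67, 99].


Take 24 from B
Take 31 from A
Take 45 from A
Take 57 from A
Take 57 from B
Take 63 from B
Take 66 from A
Take 67 from B
Take 79 from A
Take 89 from A

Merged: [24, 31, 45, 57, 57, 63, 66, 67, 79, 89, 99]


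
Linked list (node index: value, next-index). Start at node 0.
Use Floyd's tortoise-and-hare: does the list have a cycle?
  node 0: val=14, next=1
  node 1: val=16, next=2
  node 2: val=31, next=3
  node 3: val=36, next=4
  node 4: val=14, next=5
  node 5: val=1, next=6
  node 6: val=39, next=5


Floyd's tortoise (slow, +1) and hare (fast, +2):
  init: slow=0, fast=0
  step 1: slow=1, fast=2
  step 2: slow=2, fast=4
  step 3: slow=3, fast=6
  step 4: slow=4, fast=6
  step 5: slow=5, fast=6
  step 6: slow=6, fast=6
  slow == fast at node 6: cycle detected

Cycle: yes


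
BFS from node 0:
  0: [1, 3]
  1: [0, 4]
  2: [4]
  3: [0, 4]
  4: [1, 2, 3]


Visit 0, enqueue [1, 3]
Visit 1, enqueue [4]
Visit 3, enqueue []
Visit 4, enqueue [2]
Visit 2, enqueue []

BFS order: [0, 1, 3, 4, 2]


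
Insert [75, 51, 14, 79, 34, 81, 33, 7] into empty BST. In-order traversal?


Insert 75: root
Insert 51: L from 75
Insert 14: L from 75 -> L from 51
Insert 79: R from 75
Insert 34: L from 75 -> L from 51 -> R from 14
Insert 81: R from 75 -> R from 79
Insert 33: L from 75 -> L from 51 -> R from 14 -> L from 34
Insert 7: L from 75 -> L from 51 -> L from 14

In-order: [7, 14, 33, 34, 51, 75, 79, 81]


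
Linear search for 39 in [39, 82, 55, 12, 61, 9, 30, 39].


i=0: 39==39 found!

Found at 0, 1 comps


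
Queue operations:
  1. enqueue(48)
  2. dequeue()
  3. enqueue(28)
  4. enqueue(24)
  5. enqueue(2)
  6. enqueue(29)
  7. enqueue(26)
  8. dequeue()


enqueue(48) -> [48]
dequeue()->48, []
enqueue(28) -> [28]
enqueue(24) -> [28, 24]
enqueue(2) -> [28, 24, 2]
enqueue(29) -> [28, 24, 2, 29]
enqueue(26) -> [28, 24, 2, 29, 26]
dequeue()->28, [24, 2, 29, 26]

Final queue: [24, 2, 29, 26]


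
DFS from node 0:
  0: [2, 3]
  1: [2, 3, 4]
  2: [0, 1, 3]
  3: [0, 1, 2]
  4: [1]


Visit 0, push [3, 2]
Visit 2, push [3, 1]
Visit 1, push [4, 3]
Visit 3, push []
Visit 4, push []

DFS order: [0, 2, 1, 3, 4]


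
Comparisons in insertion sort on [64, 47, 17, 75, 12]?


Algorithm: insertion sort
Input: [64, 47, 17, 75, 12]
Sorted: [12, 17, 47, 64, 75]

8


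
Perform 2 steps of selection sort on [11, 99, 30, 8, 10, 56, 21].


Initial: [11, 99, 30, 8, 10, 56, 21]
Step 1: min=8 at 3
  Swap: [8, 99, 30, 11, 10, 56, 21]
Step 2: min=10 at 4
  Swap: [8, 10, 30, 11, 99, 56, 21]

After 2 steps: [8, 10, 30, 11, 99, 56, 21]


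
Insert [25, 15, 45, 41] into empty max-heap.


Insert 25: [25]
Insert 15: [25, 15]
Insert 45: [45, 15, 25]
Insert 41: [45, 41, 25, 15]

Final heap: [45, 41, 25, 15]


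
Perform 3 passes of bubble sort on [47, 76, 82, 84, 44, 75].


Initial: [47, 76, 82, 84, 44, 75]
Pass 1: [47, 76, 82, 44, 75, 84] (2 swaps)
Pass 2: [47, 76, 44, 75, 82, 84] (2 swaps)
Pass 3: [47, 44, 75, 76, 82, 84] (2 swaps)

After 3 passes: [47, 44, 75, 76, 82, 84]


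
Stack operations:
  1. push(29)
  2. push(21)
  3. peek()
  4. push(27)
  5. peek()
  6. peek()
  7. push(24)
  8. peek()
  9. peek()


push(29) -> [29]
push(21) -> [29, 21]
peek()->21
push(27) -> [29, 21, 27]
peek()->27
peek()->27
push(24) -> [29, 21, 27, 24]
peek()->24
peek()->24

Final stack: [29, 21, 27, 24]


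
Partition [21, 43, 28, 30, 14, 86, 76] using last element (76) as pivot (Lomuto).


Pivot: 76
  21 <= 76: advance i (no swap)
  43 <= 76: advance i (no swap)
  28 <= 76: advance i (no swap)
  30 <= 76: advance i (no swap)
  14 <= 76: advance i (no swap)
Place pivot at 5: [21, 43, 28, 30, 14, 76, 86]

Partitioned: [21, 43, 28, 30, 14, 76, 86]


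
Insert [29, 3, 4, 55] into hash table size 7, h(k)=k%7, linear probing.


Insert 29: h=1 -> slot 1
Insert 3: h=3 -> slot 3
Insert 4: h=4 -> slot 4
Insert 55: h=6 -> slot 6

Table: [None, 29, None, 3, 4, None, 55]


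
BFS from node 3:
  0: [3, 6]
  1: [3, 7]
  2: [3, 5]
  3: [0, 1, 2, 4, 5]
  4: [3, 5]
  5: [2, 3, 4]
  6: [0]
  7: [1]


Visit 3, enqueue [0, 1, 2, 4, 5]
Visit 0, enqueue [6]
Visit 1, enqueue [7]
Visit 2, enqueue []
Visit 4, enqueue []
Visit 5, enqueue []
Visit 6, enqueue []
Visit 7, enqueue []

BFS order: [3, 0, 1, 2, 4, 5, 6, 7]


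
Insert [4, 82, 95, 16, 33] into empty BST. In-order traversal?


Insert 4: root
Insert 82: R from 4
Insert 95: R from 4 -> R from 82
Insert 16: R from 4 -> L from 82
Insert 33: R from 4 -> L from 82 -> R from 16

In-order: [4, 16, 33, 82, 95]


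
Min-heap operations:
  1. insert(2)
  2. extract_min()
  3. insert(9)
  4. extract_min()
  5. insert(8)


insert(2) -> [2]
extract_min()->2, []
insert(9) -> [9]
extract_min()->9, []
insert(8) -> [8]

Final heap: [8]


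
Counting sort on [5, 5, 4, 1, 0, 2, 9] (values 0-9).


Input: [5, 5, 4, 1, 0, 2, 9]
Counts: [1, 1, 1, 0, 1, 2, 0, 0, 0, 1]

Sorted: [0, 1, 2, 4, 5, 5, 9]


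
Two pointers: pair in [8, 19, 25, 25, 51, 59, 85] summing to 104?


lo=0(8)+hi=6(85)=93
lo=1(19)+hi=6(85)=104

Yes: 19+85=104


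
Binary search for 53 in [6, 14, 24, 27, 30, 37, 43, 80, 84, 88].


Step 1: lo=0, hi=9, mid=4, val=30
Step 2: lo=5, hi=9, mid=7, val=80
Step 3: lo=5, hi=6, mid=5, val=37
Step 4: lo=6, hi=6, mid=6, val=43

Not found


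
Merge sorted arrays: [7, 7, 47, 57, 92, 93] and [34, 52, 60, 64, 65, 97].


Take 7 from A
Take 7 from A
Take 34 from B
Take 47 from A
Take 52 from B
Take 57 from A
Take 60 from B
Take 64 from B
Take 65 from B
Take 92 from A
Take 93 from A

Merged: [7, 7, 34, 47, 52, 57, 60, 64, 65, 92, 93, 97]


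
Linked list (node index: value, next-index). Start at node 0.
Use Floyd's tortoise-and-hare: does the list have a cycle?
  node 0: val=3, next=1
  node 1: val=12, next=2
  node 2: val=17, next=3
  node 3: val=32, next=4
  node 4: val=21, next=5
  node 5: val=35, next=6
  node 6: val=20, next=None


Floyd's tortoise (slow, +1) and hare (fast, +2):
  init: slow=0, fast=0
  step 1: slow=1, fast=2
  step 2: slow=2, fast=4
  step 3: slow=3, fast=6
  step 4: fast -> None, no cycle

Cycle: no


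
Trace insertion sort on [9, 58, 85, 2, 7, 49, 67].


Initial: [9, 58, 85, 2, 7, 49, 67]
Insert 58: [9, 58, 85, 2, 7, 49, 67]
Insert 85: [9, 58, 85, 2, 7, 49, 67]
Insert 2: [2, 9, 58, 85, 7, 49, 67]
Insert 7: [2, 7, 9, 58, 85, 49, 67]
Insert 49: [2, 7, 9, 49, 58, 85, 67]
Insert 67: [2, 7, 9, 49, 58, 67, 85]

Sorted: [2, 7, 9, 49, 58, 67, 85]


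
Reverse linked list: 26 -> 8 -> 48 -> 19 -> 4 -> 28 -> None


Step 1: curr=26, set curr.next=prev(None) | reversed so far: 26
Step 2: curr=8, set curr.next=prev(26) | reversed so far: 8 -> 26
Step 3: curr=48, set curr.next=prev(8) | reversed so far: 48 -> 8 -> 26
Step 4: curr=19, set curr.next=prev(48) | reversed so far: 19 -> 48 -> 8 -> 26
Step 5: curr=4, set curr.next=prev(19) | reversed so far: 4 -> 19 -> 48 -> 8 -> 26
Step 6: curr=28, set curr.next=prev(4) | reversed so far: 28 -> 4 -> 19 -> 48 -> 8 -> 26

28 -> 4 -> 19 -> 48 -> 8 -> 26 -> None


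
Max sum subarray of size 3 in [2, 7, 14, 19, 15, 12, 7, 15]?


[0:3]: 23
[1:4]: 40
[2:5]: 48
[3:6]: 46
[4:7]: 34
[5:8]: 34

Max: 48 at [2:5]


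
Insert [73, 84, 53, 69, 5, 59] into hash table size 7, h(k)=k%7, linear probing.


Insert 73: h=3 -> slot 3
Insert 84: h=0 -> slot 0
Insert 53: h=4 -> slot 4
Insert 69: h=6 -> slot 6
Insert 5: h=5 -> slot 5
Insert 59: h=3, 5 probes -> slot 1

Table: [84, 59, None, 73, 53, 5, 69]


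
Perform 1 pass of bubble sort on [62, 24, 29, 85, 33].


Initial: [62, 24, 29, 85, 33]
Pass 1: [24, 29, 62, 33, 85] (3 swaps)

After 1 pass: [24, 29, 62, 33, 85]


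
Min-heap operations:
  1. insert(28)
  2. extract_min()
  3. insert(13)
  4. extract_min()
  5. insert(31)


insert(28) -> [28]
extract_min()->28, []
insert(13) -> [13]
extract_min()->13, []
insert(31) -> [31]

Final heap: [31]


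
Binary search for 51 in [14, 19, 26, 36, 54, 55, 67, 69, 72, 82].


Step 1: lo=0, hi=9, mid=4, val=54
Step 2: lo=0, hi=3, mid=1, val=19
Step 3: lo=2, hi=3, mid=2, val=26
Step 4: lo=3, hi=3, mid=3, val=36

Not found


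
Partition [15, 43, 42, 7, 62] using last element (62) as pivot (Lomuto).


Pivot: 62
  15 <= 62: advance i (no swap)
  43 <= 62: advance i (no swap)
  42 <= 62: advance i (no swap)
  7 <= 62: advance i (no swap)
Place pivot at 4: [15, 43, 42, 7, 62]

Partitioned: [15, 43, 42, 7, 62]


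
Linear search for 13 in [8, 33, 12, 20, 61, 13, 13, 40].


i=0: 8!=13
i=1: 33!=13
i=2: 12!=13
i=3: 20!=13
i=4: 61!=13
i=5: 13==13 found!

Found at 5, 6 comps


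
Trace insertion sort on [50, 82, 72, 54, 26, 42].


Initial: [50, 82, 72, 54, 26, 42]
Insert 82: [50, 82, 72, 54, 26, 42]
Insert 72: [50, 72, 82, 54, 26, 42]
Insert 54: [50, 54, 72, 82, 26, 42]
Insert 26: [26, 50, 54, 72, 82, 42]
Insert 42: [26, 42, 50, 54, 72, 82]

Sorted: [26, 42, 50, 54, 72, 82]


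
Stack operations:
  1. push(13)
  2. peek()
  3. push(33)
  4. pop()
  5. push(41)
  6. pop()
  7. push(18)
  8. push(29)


push(13) -> [13]
peek()->13
push(33) -> [13, 33]
pop()->33, [13]
push(41) -> [13, 41]
pop()->41, [13]
push(18) -> [13, 18]
push(29) -> [13, 18, 29]

Final stack: [13, 18, 29]


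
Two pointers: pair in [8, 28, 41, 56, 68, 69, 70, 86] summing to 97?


lo=0(8)+hi=7(86)=94
lo=1(28)+hi=7(86)=114
lo=1(28)+hi=6(70)=98
lo=1(28)+hi=5(69)=97

Yes: 28+69=97


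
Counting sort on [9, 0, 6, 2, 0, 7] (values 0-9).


Input: [9, 0, 6, 2, 0, 7]
Counts: [2, 0, 1, 0, 0, 0, 1, 1, 0, 1]

Sorted: [0, 0, 2, 6, 7, 9]


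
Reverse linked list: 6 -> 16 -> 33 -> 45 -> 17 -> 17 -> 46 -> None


Step 1: curr=6, set curr.next=prev(None) | reversed so far: 6
Step 2: curr=16, set curr.next=prev(6) | reversed so far: 16 -> 6
Step 3: curr=33, set curr.next=prev(16) | reversed so far: 33 -> 16 -> 6
Step 4: curr=45, set curr.next=prev(33) | reversed so far: 45 -> 33 -> 16 -> 6
Step 5: curr=17, set curr.next=prev(45) | reversed so far: 17 -> 45 -> 33 -> 16 -> 6
Step 6: curr=17, set curr.next=prev(17) | reversed so far: 17 -> 17 -> 45 -> 33 -> 16 -> 6
Step 7: curr=46, set curr.next=prev(17) | reversed so far: 46 -> 17 -> 17 -> 45 -> 33 -> 16 -> 6

46 -> 17 -> 17 -> 45 -> 33 -> 16 -> 6 -> None


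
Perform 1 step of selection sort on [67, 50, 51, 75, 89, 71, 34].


Initial: [67, 50, 51, 75, 89, 71, 34]
Step 1: min=34 at 6
  Swap: [34, 50, 51, 75, 89, 71, 67]

After 1 step: [34, 50, 51, 75, 89, 71, 67]


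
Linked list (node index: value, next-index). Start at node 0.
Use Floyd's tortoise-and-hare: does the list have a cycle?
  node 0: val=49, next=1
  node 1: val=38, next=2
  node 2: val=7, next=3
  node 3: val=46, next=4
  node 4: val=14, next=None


Floyd's tortoise (slow, +1) and hare (fast, +2):
  init: slow=0, fast=0
  step 1: slow=1, fast=2
  step 2: slow=2, fast=4
  step 3: fast -> None, no cycle

Cycle: no


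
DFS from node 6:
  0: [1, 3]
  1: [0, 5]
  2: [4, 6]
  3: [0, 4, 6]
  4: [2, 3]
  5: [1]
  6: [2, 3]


Visit 6, push [3, 2]
Visit 2, push [4]
Visit 4, push [3]
Visit 3, push [0]
Visit 0, push [1]
Visit 1, push [5]
Visit 5, push []

DFS order: [6, 2, 4, 3, 0, 1, 5]


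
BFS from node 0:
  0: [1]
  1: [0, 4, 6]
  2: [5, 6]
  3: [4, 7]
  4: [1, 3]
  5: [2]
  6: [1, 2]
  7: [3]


Visit 0, enqueue [1]
Visit 1, enqueue [4, 6]
Visit 4, enqueue [3]
Visit 6, enqueue [2]
Visit 3, enqueue [7]
Visit 2, enqueue [5]
Visit 7, enqueue []
Visit 5, enqueue []

BFS order: [0, 1, 4, 6, 3, 2, 7, 5]


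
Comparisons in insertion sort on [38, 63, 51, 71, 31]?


Algorithm: insertion sort
Input: [38, 63, 51, 71, 31]
Sorted: [31, 38, 51, 63, 71]

8


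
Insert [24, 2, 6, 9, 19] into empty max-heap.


Insert 24: [24]
Insert 2: [24, 2]
Insert 6: [24, 2, 6]
Insert 9: [24, 9, 6, 2]
Insert 19: [24, 19, 6, 2, 9]

Final heap: [24, 19, 6, 2, 9]


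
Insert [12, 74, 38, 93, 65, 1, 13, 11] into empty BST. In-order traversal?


Insert 12: root
Insert 74: R from 12
Insert 38: R from 12 -> L from 74
Insert 93: R from 12 -> R from 74
Insert 65: R from 12 -> L from 74 -> R from 38
Insert 1: L from 12
Insert 13: R from 12 -> L from 74 -> L from 38
Insert 11: L from 12 -> R from 1

In-order: [1, 11, 12, 13, 38, 65, 74, 93]


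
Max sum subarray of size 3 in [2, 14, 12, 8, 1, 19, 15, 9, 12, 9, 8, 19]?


[0:3]: 28
[1:4]: 34
[2:5]: 21
[3:6]: 28
[4:7]: 35
[5:8]: 43
[6:9]: 36
[7:10]: 30
[8:11]: 29
[9:12]: 36

Max: 43 at [5:8]


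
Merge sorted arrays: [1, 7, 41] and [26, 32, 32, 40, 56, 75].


Take 1 from A
Take 7 from A
Take 26 from B
Take 32 from B
Take 32 from B
Take 40 from B
Take 41 from A

Merged: [1, 7, 26, 32, 32, 40, 41, 56, 75]


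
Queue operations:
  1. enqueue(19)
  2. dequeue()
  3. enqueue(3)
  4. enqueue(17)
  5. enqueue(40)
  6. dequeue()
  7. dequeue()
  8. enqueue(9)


enqueue(19) -> [19]
dequeue()->19, []
enqueue(3) -> [3]
enqueue(17) -> [3, 17]
enqueue(40) -> [3, 17, 40]
dequeue()->3, [17, 40]
dequeue()->17, [40]
enqueue(9) -> [40, 9]

Final queue: [40, 9]


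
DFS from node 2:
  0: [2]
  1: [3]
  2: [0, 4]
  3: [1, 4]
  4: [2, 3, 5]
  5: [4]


Visit 2, push [4, 0]
Visit 0, push []
Visit 4, push [5, 3]
Visit 3, push [1]
Visit 1, push []
Visit 5, push []

DFS order: [2, 0, 4, 3, 1, 5]


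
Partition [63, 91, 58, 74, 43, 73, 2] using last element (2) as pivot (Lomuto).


Pivot: 2
Place pivot at 0: [2, 91, 58, 74, 43, 73, 63]

Partitioned: [2, 91, 58, 74, 43, 73, 63]


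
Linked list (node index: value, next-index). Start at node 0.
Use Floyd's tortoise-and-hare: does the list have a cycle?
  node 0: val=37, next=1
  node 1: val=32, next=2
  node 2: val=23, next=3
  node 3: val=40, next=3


Floyd's tortoise (slow, +1) and hare (fast, +2):
  init: slow=0, fast=0
  step 1: slow=1, fast=2
  step 2: slow=2, fast=3
  step 3: slow=3, fast=3
  slow == fast at node 3: cycle detected

Cycle: yes


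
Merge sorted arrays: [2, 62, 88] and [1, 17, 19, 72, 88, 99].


Take 1 from B
Take 2 from A
Take 17 from B
Take 19 from B
Take 62 from A
Take 72 from B
Take 88 from A

Merged: [1, 2, 17, 19, 62, 72, 88, 88, 99]


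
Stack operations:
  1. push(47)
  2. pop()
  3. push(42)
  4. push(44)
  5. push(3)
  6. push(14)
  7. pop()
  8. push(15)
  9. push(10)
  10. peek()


push(47) -> [47]
pop()->47, []
push(42) -> [42]
push(44) -> [42, 44]
push(3) -> [42, 44, 3]
push(14) -> [42, 44, 3, 14]
pop()->14, [42, 44, 3]
push(15) -> [42, 44, 3, 15]
push(10) -> [42, 44, 3, 15, 10]
peek()->10

Final stack: [42, 44, 3, 15, 10]


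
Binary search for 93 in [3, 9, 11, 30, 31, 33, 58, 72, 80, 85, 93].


Step 1: lo=0, hi=10, mid=5, val=33
Step 2: lo=6, hi=10, mid=8, val=80
Step 3: lo=9, hi=10, mid=9, val=85
Step 4: lo=10, hi=10, mid=10, val=93

Found at index 10


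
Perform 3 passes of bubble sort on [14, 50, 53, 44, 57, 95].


Initial: [14, 50, 53, 44, 57, 95]
Pass 1: [14, 50, 44, 53, 57, 95] (1 swaps)
Pass 2: [14, 44, 50, 53, 57, 95] (1 swaps)
Pass 3: [14, 44, 50, 53, 57, 95] (0 swaps)

After 3 passes: [14, 44, 50, 53, 57, 95]


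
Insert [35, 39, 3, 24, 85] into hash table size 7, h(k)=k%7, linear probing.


Insert 35: h=0 -> slot 0
Insert 39: h=4 -> slot 4
Insert 3: h=3 -> slot 3
Insert 24: h=3, 2 probes -> slot 5
Insert 85: h=1 -> slot 1

Table: [35, 85, None, 3, 39, 24, None]
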